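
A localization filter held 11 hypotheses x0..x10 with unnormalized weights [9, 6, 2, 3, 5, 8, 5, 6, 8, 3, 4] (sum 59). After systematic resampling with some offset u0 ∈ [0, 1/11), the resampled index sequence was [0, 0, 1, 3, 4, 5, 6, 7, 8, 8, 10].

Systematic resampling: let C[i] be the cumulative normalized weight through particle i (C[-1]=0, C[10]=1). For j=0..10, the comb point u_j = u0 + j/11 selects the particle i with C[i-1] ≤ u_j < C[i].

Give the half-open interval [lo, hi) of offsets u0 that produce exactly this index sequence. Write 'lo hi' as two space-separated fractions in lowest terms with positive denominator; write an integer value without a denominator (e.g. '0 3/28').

15/649 39/649

C = [9/59, 15/59, 17/59, 20/59, 25/59, 33/59, 38/59, 44/59, 52/59, 55/59, 1]
j=0 picked index 0: u0 ∈ [0, 9/59)
j=1 picked index 0: u0 ∈ [-1/11, 40/649)
j=2 picked index 1: u0 ∈ [-19/649, 47/649)
j=3 picked index 3: u0 ∈ [10/649, 43/649)
j=4 picked index 4: u0 ∈ [-16/649, 39/649)
j=5 picked index 5: u0 ∈ [-20/649, 68/649)
j=6 picked index 6: u0 ∈ [9/649, 64/649)
j=7 picked index 7: u0 ∈ [5/649, 71/649)
j=8 picked index 8: u0 ∈ [12/649, 100/649)
j=9 picked index 8: u0 ∈ [-47/649, 41/649)
j=10 picked index 10: u0 ∈ [15/649, 1/11)
intersection: [15/649, 39/649)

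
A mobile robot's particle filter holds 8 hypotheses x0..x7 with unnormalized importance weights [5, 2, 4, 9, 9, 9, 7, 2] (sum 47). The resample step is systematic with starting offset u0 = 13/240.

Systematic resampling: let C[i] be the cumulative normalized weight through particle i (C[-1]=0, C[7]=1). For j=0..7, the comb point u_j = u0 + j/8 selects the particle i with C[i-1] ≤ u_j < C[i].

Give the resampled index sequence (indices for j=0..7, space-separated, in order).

0 2 3 4 4 5 5 6

C = [5/47, 7/47, 11/47, 20/47, 29/47, 38/47, 45/47, 1]
j=0: u_0=13/240 ∈ [0, 5/47) → index 0
j=1: u_1=43/240 ∈ [7/47, 11/47) → index 2
j=2: u_2=73/240 ∈ [11/47, 20/47) → index 3
j=3: u_3=103/240 ∈ [20/47, 29/47) → index 4
j=4: u_4=133/240 ∈ [20/47, 29/47) → index 4
j=5: u_5=163/240 ∈ [29/47, 38/47) → index 5
j=6: u_6=193/240 ∈ [29/47, 38/47) → index 5
j=7: u_7=223/240 ∈ [38/47, 45/47) → index 6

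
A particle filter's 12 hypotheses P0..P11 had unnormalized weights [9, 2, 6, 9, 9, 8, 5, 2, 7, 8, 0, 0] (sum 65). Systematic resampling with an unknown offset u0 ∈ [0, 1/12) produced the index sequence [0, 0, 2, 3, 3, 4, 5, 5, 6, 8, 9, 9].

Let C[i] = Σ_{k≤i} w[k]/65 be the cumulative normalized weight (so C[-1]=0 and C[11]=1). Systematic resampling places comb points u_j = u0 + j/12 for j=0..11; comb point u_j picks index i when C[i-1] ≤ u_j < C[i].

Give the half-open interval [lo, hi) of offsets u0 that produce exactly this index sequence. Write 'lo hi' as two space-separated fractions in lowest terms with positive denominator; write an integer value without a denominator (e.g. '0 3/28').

C = [9/65, 11/65, 17/65, 2/5, 7/13, 43/65, 48/65, 10/13, 57/65, 1, 1, 1]
j=0 picked index 0: u0 ∈ [0, 9/65)
j=1 picked index 0: u0 ∈ [-1/12, 43/780)
j=2 picked index 2: u0 ∈ [1/390, 37/390)
j=3 picked index 3: u0 ∈ [3/260, 3/20)
j=4 picked index 3: u0 ∈ [-14/195, 1/15)
j=5 picked index 4: u0 ∈ [-1/60, 19/156)
j=6 picked index 5: u0 ∈ [1/26, 21/130)
j=7 picked index 5: u0 ∈ [-7/156, 61/780)
j=8 picked index 6: u0 ∈ [-1/195, 14/195)
j=9 picked index 8: u0 ∈ [1/52, 33/260)
j=10 picked index 9: u0 ∈ [17/390, 1/6)
j=11 picked index 9: u0 ∈ [-31/780, 1/12)
intersection: [17/390, 43/780)

17/390 43/780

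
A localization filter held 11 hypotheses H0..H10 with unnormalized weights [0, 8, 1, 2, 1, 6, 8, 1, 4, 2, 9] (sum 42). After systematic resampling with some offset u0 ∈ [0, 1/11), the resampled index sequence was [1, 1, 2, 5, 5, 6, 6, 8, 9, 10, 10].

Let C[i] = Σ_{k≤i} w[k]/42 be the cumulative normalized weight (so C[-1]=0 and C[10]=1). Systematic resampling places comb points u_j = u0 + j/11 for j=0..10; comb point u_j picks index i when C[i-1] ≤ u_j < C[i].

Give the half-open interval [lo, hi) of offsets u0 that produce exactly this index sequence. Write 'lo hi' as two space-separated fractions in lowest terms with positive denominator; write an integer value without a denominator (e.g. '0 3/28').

1/77 5/154

C = [0, 4/21, 3/14, 11/42, 2/7, 3/7, 13/21, 9/14, 31/42, 11/14, 1]
j=0 picked index 1: u0 ∈ [0, 4/21)
j=1 picked index 1: u0 ∈ [-1/11, 23/231)
j=2 picked index 2: u0 ∈ [2/231, 5/154)
j=3 picked index 5: u0 ∈ [1/77, 12/77)
j=4 picked index 5: u0 ∈ [-6/77, 5/77)
j=5 picked index 6: u0 ∈ [-2/77, 38/231)
j=6 picked index 6: u0 ∈ [-9/77, 17/231)
j=7 picked index 8: u0 ∈ [1/154, 47/462)
j=8 picked index 9: u0 ∈ [5/462, 9/154)
j=9 picked index 10: u0 ∈ [-5/154, 2/11)
j=10 picked index 10: u0 ∈ [-19/154, 1/11)
intersection: [1/77, 5/154)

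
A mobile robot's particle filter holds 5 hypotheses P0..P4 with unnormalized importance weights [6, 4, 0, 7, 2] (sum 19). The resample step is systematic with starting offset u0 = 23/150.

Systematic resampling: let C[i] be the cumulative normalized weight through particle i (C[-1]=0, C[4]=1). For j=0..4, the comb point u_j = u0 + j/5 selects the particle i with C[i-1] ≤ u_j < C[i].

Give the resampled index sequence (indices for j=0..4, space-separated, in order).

0 1 3 3 4

C = [6/19, 10/19, 10/19, 17/19, 1]
j=0: u_0=23/150 ∈ [0, 6/19) → index 0
j=1: u_1=53/150 ∈ [6/19, 10/19) → index 1
j=2: u_2=83/150 ∈ [10/19, 17/19) → index 3
j=3: u_3=113/150 ∈ [10/19, 17/19) → index 3
j=4: u_4=143/150 ∈ [17/19, 1) → index 4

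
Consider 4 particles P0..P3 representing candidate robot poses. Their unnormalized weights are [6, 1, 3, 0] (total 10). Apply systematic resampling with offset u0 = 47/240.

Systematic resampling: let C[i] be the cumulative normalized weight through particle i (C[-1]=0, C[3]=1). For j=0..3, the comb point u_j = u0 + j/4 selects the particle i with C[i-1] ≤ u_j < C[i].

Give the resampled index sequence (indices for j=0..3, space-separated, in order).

0 0 1 2

C = [3/5, 7/10, 1, 1]
j=0: u_0=47/240 ∈ [0, 3/5) → index 0
j=1: u_1=107/240 ∈ [0, 3/5) → index 0
j=2: u_2=167/240 ∈ [3/5, 7/10) → index 1
j=3: u_3=227/240 ∈ [7/10, 1) → index 2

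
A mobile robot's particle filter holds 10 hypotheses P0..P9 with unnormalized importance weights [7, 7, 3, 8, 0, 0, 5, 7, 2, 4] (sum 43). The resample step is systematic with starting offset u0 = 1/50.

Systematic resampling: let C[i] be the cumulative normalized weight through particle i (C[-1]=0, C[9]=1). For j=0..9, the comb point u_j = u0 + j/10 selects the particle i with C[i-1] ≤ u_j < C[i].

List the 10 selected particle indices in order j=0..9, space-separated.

C = [7/43, 14/43, 17/43, 25/43, 25/43, 25/43, 30/43, 37/43, 39/43, 1]
j=0: u_0=1/50 ∈ [0, 7/43) → index 0
j=1: u_1=3/25 ∈ [0, 7/43) → index 0
j=2: u_2=11/50 ∈ [7/43, 14/43) → index 1
j=3: u_3=8/25 ∈ [7/43, 14/43) → index 1
j=4: u_4=21/50 ∈ [17/43, 25/43) → index 3
j=5: u_5=13/25 ∈ [17/43, 25/43) → index 3
j=6: u_6=31/50 ∈ [25/43, 30/43) → index 6
j=7: u_7=18/25 ∈ [30/43, 37/43) → index 7
j=8: u_8=41/50 ∈ [30/43, 37/43) → index 7
j=9: u_9=23/25 ∈ [39/43, 1) → index 9

0 0 1 1 3 3 6 7 7 9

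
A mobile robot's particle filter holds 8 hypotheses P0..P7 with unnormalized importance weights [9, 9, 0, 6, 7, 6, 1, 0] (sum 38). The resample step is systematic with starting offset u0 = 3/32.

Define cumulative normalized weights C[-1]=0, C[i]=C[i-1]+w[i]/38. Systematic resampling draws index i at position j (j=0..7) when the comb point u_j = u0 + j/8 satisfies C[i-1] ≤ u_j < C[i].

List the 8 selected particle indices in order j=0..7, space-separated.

0 0 1 1 3 4 5 5

C = [9/38, 9/19, 9/19, 12/19, 31/38, 37/38, 1, 1]
j=0: u_0=3/32 ∈ [0, 9/38) → index 0
j=1: u_1=7/32 ∈ [0, 9/38) → index 0
j=2: u_2=11/32 ∈ [9/38, 9/19) → index 1
j=3: u_3=15/32 ∈ [9/38, 9/19) → index 1
j=4: u_4=19/32 ∈ [9/19, 12/19) → index 3
j=5: u_5=23/32 ∈ [12/19, 31/38) → index 4
j=6: u_6=27/32 ∈ [31/38, 37/38) → index 5
j=7: u_7=31/32 ∈ [31/38, 37/38) → index 5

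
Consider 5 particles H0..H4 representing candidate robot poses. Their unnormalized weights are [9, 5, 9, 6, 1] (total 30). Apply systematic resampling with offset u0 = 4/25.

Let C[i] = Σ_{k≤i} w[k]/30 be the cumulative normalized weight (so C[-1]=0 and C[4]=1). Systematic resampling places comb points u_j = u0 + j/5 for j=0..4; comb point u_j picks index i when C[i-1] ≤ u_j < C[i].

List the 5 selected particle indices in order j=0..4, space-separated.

C = [3/10, 7/15, 23/30, 29/30, 1]
j=0: u_0=4/25 ∈ [0, 3/10) → index 0
j=1: u_1=9/25 ∈ [3/10, 7/15) → index 1
j=2: u_2=14/25 ∈ [7/15, 23/30) → index 2
j=3: u_3=19/25 ∈ [7/15, 23/30) → index 2
j=4: u_4=24/25 ∈ [23/30, 29/30) → index 3

0 1 2 2 3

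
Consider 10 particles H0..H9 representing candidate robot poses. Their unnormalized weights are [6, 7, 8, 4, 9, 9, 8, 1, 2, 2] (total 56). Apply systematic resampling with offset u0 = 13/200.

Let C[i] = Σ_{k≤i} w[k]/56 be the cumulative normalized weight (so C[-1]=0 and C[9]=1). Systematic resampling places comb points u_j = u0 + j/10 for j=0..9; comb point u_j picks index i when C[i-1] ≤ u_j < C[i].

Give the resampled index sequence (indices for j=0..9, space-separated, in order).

C = [3/28, 13/56, 3/8, 25/56, 17/28, 43/56, 51/56, 13/14, 27/28, 1]
j=0: u_0=13/200 ∈ [0, 3/28) → index 0
j=1: u_1=33/200 ∈ [3/28, 13/56) → index 1
j=2: u_2=53/200 ∈ [13/56, 3/8) → index 2
j=3: u_3=73/200 ∈ [13/56, 3/8) → index 2
j=4: u_4=93/200 ∈ [25/56, 17/28) → index 4
j=5: u_5=113/200 ∈ [25/56, 17/28) → index 4
j=6: u_6=133/200 ∈ [17/28, 43/56) → index 5
j=7: u_7=153/200 ∈ [17/28, 43/56) → index 5
j=8: u_8=173/200 ∈ [43/56, 51/56) → index 6
j=9: u_9=193/200 ∈ [27/28, 1) → index 9

0 1 2 2 4 4 5 5 6 9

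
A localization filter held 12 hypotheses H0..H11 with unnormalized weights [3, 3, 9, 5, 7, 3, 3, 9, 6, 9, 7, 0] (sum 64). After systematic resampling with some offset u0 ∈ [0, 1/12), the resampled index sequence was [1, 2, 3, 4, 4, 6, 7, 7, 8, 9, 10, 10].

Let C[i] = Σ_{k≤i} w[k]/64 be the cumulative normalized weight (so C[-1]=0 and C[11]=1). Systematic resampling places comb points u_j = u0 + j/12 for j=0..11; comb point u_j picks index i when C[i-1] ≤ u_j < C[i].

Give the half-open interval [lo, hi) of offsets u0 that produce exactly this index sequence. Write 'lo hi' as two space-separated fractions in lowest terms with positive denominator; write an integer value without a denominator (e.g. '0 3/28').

13/192 7/96

C = [3/64, 3/32, 15/64, 5/16, 27/64, 15/32, 33/64, 21/32, 3/4, 57/64, 1, 1]
j=0 picked index 1: u0 ∈ [3/64, 3/32)
j=1 picked index 2: u0 ∈ [1/96, 29/192)
j=2 picked index 3: u0 ∈ [13/192, 7/48)
j=3 picked index 4: u0 ∈ [1/16, 11/64)
j=4 picked index 4: u0 ∈ [-1/48, 17/192)
j=5 picked index 6: u0 ∈ [5/96, 19/192)
j=6 picked index 7: u0 ∈ [1/64, 5/32)
j=7 picked index 7: u0 ∈ [-13/192, 7/96)
j=8 picked index 8: u0 ∈ [-1/96, 1/12)
j=9 picked index 9: u0 ∈ [0, 9/64)
j=10 picked index 10: u0 ∈ [11/192, 1/6)
j=11 picked index 10: u0 ∈ [-5/192, 1/12)
intersection: [13/192, 7/96)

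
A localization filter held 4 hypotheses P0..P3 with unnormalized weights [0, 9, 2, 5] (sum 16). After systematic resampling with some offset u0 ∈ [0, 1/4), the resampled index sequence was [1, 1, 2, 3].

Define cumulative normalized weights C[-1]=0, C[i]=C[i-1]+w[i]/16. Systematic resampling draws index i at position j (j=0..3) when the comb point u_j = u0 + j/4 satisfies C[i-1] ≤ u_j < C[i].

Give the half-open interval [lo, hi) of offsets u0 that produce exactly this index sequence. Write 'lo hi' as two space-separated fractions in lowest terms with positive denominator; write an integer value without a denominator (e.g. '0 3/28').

C = [0, 9/16, 11/16, 1]
j=0 picked index 1: u0 ∈ [0, 9/16)
j=1 picked index 1: u0 ∈ [-1/4, 5/16)
j=2 picked index 2: u0 ∈ [1/16, 3/16)
j=3 picked index 3: u0 ∈ [-1/16, 1/4)
intersection: [1/16, 3/16)

1/16 3/16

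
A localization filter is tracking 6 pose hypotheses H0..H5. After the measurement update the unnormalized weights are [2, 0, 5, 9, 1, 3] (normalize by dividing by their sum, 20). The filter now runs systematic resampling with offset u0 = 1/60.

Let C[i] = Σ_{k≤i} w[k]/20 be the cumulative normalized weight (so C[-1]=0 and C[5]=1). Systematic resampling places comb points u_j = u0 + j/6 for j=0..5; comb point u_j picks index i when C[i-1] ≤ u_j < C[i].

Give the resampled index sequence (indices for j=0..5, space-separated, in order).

C = [1/10, 1/10, 7/20, 4/5, 17/20, 1]
j=0: u_0=1/60 ∈ [0, 1/10) → index 0
j=1: u_1=11/60 ∈ [1/10, 7/20) → index 2
j=2: u_2=7/20 ∈ [7/20, 4/5) → index 3
j=3: u_3=31/60 ∈ [7/20, 4/5) → index 3
j=4: u_4=41/60 ∈ [7/20, 4/5) → index 3
j=5: u_5=17/20 ∈ [17/20, 1) → index 5

0 2 3 3 3 5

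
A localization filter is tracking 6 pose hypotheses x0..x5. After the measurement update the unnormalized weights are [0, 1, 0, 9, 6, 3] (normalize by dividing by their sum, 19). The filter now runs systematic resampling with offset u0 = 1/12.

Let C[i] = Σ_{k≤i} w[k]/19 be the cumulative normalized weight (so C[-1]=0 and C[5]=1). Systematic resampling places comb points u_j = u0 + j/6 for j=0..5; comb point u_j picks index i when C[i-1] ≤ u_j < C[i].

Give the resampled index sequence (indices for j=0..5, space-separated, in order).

C = [0, 1/19, 1/19, 10/19, 16/19, 1]
j=0: u_0=1/12 ∈ [1/19, 10/19) → index 3
j=1: u_1=1/4 ∈ [1/19, 10/19) → index 3
j=2: u_2=5/12 ∈ [1/19, 10/19) → index 3
j=3: u_3=7/12 ∈ [10/19, 16/19) → index 4
j=4: u_4=3/4 ∈ [10/19, 16/19) → index 4
j=5: u_5=11/12 ∈ [16/19, 1) → index 5

3 3 3 4 4 5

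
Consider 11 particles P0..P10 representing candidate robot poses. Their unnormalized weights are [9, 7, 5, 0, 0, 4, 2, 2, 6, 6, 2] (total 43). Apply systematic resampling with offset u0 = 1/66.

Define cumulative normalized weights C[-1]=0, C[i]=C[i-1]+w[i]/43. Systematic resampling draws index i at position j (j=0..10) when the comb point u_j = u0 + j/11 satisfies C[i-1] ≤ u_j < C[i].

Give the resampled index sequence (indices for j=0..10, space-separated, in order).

0 0 0 1 2 2 5 7 8 9 9

C = [9/43, 16/43, 21/43, 21/43, 21/43, 25/43, 27/43, 29/43, 35/43, 41/43, 1]
j=0: u_0=1/66 ∈ [0, 9/43) → index 0
j=1: u_1=7/66 ∈ [0, 9/43) → index 0
j=2: u_2=13/66 ∈ [0, 9/43) → index 0
j=3: u_3=19/66 ∈ [9/43, 16/43) → index 1
j=4: u_4=25/66 ∈ [16/43, 21/43) → index 2
j=5: u_5=31/66 ∈ [16/43, 21/43) → index 2
j=6: u_6=37/66 ∈ [21/43, 25/43) → index 5
j=7: u_7=43/66 ∈ [27/43, 29/43) → index 7
j=8: u_8=49/66 ∈ [29/43, 35/43) → index 8
j=9: u_9=5/6 ∈ [35/43, 41/43) → index 9
j=10: u_10=61/66 ∈ [35/43, 41/43) → index 9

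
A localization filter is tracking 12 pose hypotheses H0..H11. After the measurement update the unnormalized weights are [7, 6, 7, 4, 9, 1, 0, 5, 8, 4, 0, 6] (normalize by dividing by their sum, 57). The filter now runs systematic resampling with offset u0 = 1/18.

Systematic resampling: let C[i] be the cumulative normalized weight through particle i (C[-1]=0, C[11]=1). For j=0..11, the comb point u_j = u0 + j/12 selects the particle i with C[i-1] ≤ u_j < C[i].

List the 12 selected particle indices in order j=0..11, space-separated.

0 1 1 2 3 4 4 7 8 8 9 11

C = [7/57, 13/57, 20/57, 8/19, 11/19, 34/57, 34/57, 13/19, 47/57, 17/19, 17/19, 1]
j=0: u_0=1/18 ∈ [0, 7/57) → index 0
j=1: u_1=5/36 ∈ [7/57, 13/57) → index 1
j=2: u_2=2/9 ∈ [7/57, 13/57) → index 1
j=3: u_3=11/36 ∈ [13/57, 20/57) → index 2
j=4: u_4=7/18 ∈ [20/57, 8/19) → index 3
j=5: u_5=17/36 ∈ [8/19, 11/19) → index 4
j=6: u_6=5/9 ∈ [8/19, 11/19) → index 4
j=7: u_7=23/36 ∈ [34/57, 13/19) → index 7
j=8: u_8=13/18 ∈ [13/19, 47/57) → index 8
j=9: u_9=29/36 ∈ [13/19, 47/57) → index 8
j=10: u_10=8/9 ∈ [47/57, 17/19) → index 9
j=11: u_11=35/36 ∈ [17/19, 1) → index 11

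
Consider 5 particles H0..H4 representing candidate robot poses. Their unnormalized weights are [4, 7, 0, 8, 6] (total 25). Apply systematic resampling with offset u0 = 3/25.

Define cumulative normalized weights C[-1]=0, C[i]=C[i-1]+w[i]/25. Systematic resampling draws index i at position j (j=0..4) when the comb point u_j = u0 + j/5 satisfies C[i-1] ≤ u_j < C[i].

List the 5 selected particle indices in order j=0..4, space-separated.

C = [4/25, 11/25, 11/25, 19/25, 1]
j=0: u_0=3/25 ∈ [0, 4/25) → index 0
j=1: u_1=8/25 ∈ [4/25, 11/25) → index 1
j=2: u_2=13/25 ∈ [11/25, 19/25) → index 3
j=3: u_3=18/25 ∈ [11/25, 19/25) → index 3
j=4: u_4=23/25 ∈ [19/25, 1) → index 4

0 1 3 3 4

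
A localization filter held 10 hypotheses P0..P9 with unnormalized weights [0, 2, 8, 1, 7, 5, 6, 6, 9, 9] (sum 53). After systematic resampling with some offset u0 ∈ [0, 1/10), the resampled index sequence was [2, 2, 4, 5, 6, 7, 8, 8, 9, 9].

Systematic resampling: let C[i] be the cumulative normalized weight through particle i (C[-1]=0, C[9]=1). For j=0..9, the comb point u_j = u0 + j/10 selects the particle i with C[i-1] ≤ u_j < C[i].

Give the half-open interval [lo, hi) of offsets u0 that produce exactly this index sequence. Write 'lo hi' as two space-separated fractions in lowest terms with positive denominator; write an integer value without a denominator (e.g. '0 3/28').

C = [0, 2/53, 10/53, 11/53, 18/53, 23/53, 29/53, 35/53, 44/53, 1]
j=0 picked index 2: u0 ∈ [2/53, 10/53)
j=1 picked index 2: u0 ∈ [-33/530, 47/530)
j=2 picked index 4: u0 ∈ [2/265, 37/265)
j=3 picked index 5: u0 ∈ [21/530, 71/530)
j=4 picked index 6: u0 ∈ [9/265, 39/265)
j=5 picked index 7: u0 ∈ [5/106, 17/106)
j=6 picked index 8: u0 ∈ [16/265, 61/265)
j=7 picked index 8: u0 ∈ [-21/530, 69/530)
j=8 picked index 9: u0 ∈ [8/265, 1/5)
j=9 picked index 9: u0 ∈ [-37/530, 1/10)
intersection: [16/265, 47/530)

16/265 47/530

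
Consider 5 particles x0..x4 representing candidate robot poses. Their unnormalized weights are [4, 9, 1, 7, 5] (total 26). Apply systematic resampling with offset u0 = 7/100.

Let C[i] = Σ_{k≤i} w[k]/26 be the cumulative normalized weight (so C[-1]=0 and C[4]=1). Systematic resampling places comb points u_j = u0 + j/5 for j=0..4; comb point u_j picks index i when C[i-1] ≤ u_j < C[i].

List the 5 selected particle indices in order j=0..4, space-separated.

C = [2/13, 1/2, 7/13, 21/26, 1]
j=0: u_0=7/100 ∈ [0, 2/13) → index 0
j=1: u_1=27/100 ∈ [2/13, 1/2) → index 1
j=2: u_2=47/100 ∈ [2/13, 1/2) → index 1
j=3: u_3=67/100 ∈ [7/13, 21/26) → index 3
j=4: u_4=87/100 ∈ [21/26, 1) → index 4

0 1 1 3 4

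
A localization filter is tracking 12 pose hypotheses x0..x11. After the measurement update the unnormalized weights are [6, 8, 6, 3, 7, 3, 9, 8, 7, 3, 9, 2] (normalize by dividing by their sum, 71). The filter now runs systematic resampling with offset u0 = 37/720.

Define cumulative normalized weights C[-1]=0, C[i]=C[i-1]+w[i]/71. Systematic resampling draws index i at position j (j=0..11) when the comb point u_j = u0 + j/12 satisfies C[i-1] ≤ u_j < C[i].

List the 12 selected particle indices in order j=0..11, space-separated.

0 1 2 3 4 6 6 7 8 8 10 10

C = [6/71, 14/71, 20/71, 23/71, 30/71, 33/71, 42/71, 50/71, 57/71, 60/71, 69/71, 1]
j=0: u_0=37/720 ∈ [0, 6/71) → index 0
j=1: u_1=97/720 ∈ [6/71, 14/71) → index 1
j=2: u_2=157/720 ∈ [14/71, 20/71) → index 2
j=3: u_3=217/720 ∈ [20/71, 23/71) → index 3
j=4: u_4=277/720 ∈ [23/71, 30/71) → index 4
j=5: u_5=337/720 ∈ [33/71, 42/71) → index 6
j=6: u_6=397/720 ∈ [33/71, 42/71) → index 6
j=7: u_7=457/720 ∈ [42/71, 50/71) → index 7
j=8: u_8=517/720 ∈ [50/71, 57/71) → index 8
j=9: u_9=577/720 ∈ [50/71, 57/71) → index 8
j=10: u_10=637/720 ∈ [60/71, 69/71) → index 10
j=11: u_11=697/720 ∈ [60/71, 69/71) → index 10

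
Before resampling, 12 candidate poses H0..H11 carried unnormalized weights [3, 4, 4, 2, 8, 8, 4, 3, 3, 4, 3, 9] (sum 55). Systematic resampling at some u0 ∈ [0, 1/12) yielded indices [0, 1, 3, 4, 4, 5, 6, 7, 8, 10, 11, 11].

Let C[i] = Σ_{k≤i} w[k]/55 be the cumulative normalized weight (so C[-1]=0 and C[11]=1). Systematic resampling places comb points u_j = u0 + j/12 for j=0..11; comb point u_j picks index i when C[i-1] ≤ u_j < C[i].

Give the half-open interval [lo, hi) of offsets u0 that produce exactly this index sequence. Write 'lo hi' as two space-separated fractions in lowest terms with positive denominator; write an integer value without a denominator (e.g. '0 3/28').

1/30 7/165

C = [3/55, 7/55, 1/5, 13/55, 21/55, 29/55, 3/5, 36/55, 39/55, 43/55, 46/55, 1]
j=0 picked index 0: u0 ∈ [0, 3/55)
j=1 picked index 1: u0 ∈ [-19/660, 29/660)
j=2 picked index 3: u0 ∈ [1/30, 23/330)
j=3 picked index 4: u0 ∈ [-3/220, 29/220)
j=4 picked index 4: u0 ∈ [-16/165, 8/165)
j=5 picked index 5: u0 ∈ [-23/660, 73/660)
j=6 picked index 6: u0 ∈ [3/110, 1/10)
j=7 picked index 7: u0 ∈ [1/60, 47/660)
j=8 picked index 8: u0 ∈ [-2/165, 7/165)
j=9 picked index 10: u0 ∈ [7/220, 19/220)
j=10 picked index 11: u0 ∈ [1/330, 1/6)
j=11 picked index 11: u0 ∈ [-53/660, 1/12)
intersection: [1/30, 7/165)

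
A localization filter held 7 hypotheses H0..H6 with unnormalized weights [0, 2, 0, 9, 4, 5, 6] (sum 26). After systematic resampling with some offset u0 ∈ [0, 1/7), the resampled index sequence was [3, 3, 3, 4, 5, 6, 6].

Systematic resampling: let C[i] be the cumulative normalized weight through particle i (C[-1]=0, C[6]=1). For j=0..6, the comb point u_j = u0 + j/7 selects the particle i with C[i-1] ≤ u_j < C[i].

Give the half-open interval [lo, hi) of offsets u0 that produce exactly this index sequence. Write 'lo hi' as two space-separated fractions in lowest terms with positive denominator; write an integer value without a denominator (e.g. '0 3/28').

C = [0, 1/13, 1/13, 11/26, 15/26, 10/13, 1]
j=0 picked index 3: u0 ∈ [1/13, 11/26)
j=1 picked index 3: u0 ∈ [-6/91, 51/182)
j=2 picked index 3: u0 ∈ [-19/91, 25/182)
j=3 picked index 4: u0 ∈ [-1/182, 27/182)
j=4 picked index 5: u0 ∈ [1/182, 18/91)
j=5 picked index 6: u0 ∈ [5/91, 2/7)
j=6 picked index 6: u0 ∈ [-8/91, 1/7)
intersection: [1/13, 25/182)

1/13 25/182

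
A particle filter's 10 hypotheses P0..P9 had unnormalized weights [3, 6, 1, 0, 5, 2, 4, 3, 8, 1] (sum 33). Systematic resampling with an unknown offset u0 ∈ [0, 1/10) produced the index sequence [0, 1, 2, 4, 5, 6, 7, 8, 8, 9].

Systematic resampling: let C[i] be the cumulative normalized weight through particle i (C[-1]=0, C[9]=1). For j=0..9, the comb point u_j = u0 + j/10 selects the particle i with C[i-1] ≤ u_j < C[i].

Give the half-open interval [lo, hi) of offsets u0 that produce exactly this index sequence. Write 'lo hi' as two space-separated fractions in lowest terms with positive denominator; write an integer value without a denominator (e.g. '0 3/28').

C = [1/11, 3/11, 10/33, 10/33, 5/11, 17/33, 7/11, 8/11, 32/33, 1]
j=0 picked index 0: u0 ∈ [0, 1/11)
j=1 picked index 1: u0 ∈ [-1/110, 19/110)
j=2 picked index 2: u0 ∈ [4/55, 17/165)
j=3 picked index 4: u0 ∈ [1/330, 17/110)
j=4 picked index 5: u0 ∈ [3/55, 19/165)
j=5 picked index 6: u0 ∈ [1/66, 3/22)
j=6 picked index 7: u0 ∈ [2/55, 7/55)
j=7 picked index 8: u0 ∈ [3/110, 89/330)
j=8 picked index 8: u0 ∈ [-4/55, 28/165)
j=9 picked index 9: u0 ∈ [23/330, 1/10)
intersection: [4/55, 1/11)

4/55 1/11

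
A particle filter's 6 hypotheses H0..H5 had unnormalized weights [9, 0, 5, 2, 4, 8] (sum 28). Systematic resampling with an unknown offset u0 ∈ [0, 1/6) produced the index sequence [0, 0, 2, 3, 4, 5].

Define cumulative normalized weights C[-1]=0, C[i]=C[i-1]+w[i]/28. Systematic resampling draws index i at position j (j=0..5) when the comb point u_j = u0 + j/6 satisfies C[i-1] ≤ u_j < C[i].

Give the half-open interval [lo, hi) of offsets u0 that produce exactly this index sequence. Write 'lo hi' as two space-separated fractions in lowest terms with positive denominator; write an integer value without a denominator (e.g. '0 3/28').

0 1/21

C = [9/28, 9/28, 1/2, 4/7, 5/7, 1]
j=0 picked index 0: u0 ∈ [0, 9/28)
j=1 picked index 0: u0 ∈ [-1/6, 13/84)
j=2 picked index 2: u0 ∈ [-1/84, 1/6)
j=3 picked index 3: u0 ∈ [0, 1/14)
j=4 picked index 4: u0 ∈ [-2/21, 1/21)
j=5 picked index 5: u0 ∈ [-5/42, 1/6)
intersection: [0, 1/21)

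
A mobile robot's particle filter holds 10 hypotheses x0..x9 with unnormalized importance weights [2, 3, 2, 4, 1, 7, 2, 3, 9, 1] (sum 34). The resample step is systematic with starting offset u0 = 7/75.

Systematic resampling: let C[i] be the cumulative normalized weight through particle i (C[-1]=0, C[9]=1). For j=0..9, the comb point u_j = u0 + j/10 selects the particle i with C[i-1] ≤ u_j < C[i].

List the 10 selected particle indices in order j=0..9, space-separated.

1 2 3 5 5 6 7 8 8 9

C = [1/17, 5/34, 7/34, 11/34, 6/17, 19/34, 21/34, 12/17, 33/34, 1]
j=0: u_0=7/75 ∈ [1/17, 5/34) → index 1
j=1: u_1=29/150 ∈ [5/34, 7/34) → index 2
j=2: u_2=22/75 ∈ [7/34, 11/34) → index 3
j=3: u_3=59/150 ∈ [6/17, 19/34) → index 5
j=4: u_4=37/75 ∈ [6/17, 19/34) → index 5
j=5: u_5=89/150 ∈ [19/34, 21/34) → index 6
j=6: u_6=52/75 ∈ [21/34, 12/17) → index 7
j=7: u_7=119/150 ∈ [12/17, 33/34) → index 8
j=8: u_8=67/75 ∈ [12/17, 33/34) → index 8
j=9: u_9=149/150 ∈ [33/34, 1) → index 9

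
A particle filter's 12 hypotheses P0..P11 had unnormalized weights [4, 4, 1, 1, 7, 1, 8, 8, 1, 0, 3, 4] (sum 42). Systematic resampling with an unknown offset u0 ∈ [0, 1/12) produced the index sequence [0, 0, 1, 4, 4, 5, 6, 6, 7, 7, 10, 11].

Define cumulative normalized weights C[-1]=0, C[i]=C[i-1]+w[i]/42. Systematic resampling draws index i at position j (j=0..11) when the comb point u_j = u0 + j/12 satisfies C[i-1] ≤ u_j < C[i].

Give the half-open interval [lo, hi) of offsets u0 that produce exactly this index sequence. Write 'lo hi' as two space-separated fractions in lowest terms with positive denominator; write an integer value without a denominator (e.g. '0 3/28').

C = [2/21, 4/21, 3/14, 5/21, 17/42, 3/7, 13/21, 17/21, 5/6, 5/6, 19/21, 1]
j=0 picked index 0: u0 ∈ [0, 2/21)
j=1 picked index 0: u0 ∈ [-1/12, 1/84)
j=2 picked index 1: u0 ∈ [-1/14, 1/42)
j=3 picked index 4: u0 ∈ [-1/84, 13/84)
j=4 picked index 4: u0 ∈ [-2/21, 1/14)
j=5 picked index 5: u0 ∈ [-1/84, 1/84)
j=6 picked index 6: u0 ∈ [-1/14, 5/42)
j=7 picked index 6: u0 ∈ [-13/84, 1/28)
j=8 picked index 7: u0 ∈ [-1/21, 1/7)
j=9 picked index 7: u0 ∈ [-11/84, 5/84)
j=10 picked index 10: u0 ∈ [0, 1/14)
j=11 picked index 11: u0 ∈ [-1/84, 1/12)
intersection: [0, 1/84)

0 1/84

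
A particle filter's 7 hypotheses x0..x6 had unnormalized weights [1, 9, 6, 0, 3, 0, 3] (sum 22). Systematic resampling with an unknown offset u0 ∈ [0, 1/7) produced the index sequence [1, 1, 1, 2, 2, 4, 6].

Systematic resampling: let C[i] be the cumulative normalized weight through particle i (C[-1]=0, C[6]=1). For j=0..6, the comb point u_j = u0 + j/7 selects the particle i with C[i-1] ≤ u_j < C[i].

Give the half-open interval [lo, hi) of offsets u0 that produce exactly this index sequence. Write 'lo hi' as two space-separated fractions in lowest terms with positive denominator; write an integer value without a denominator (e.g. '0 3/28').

C = [1/22, 5/11, 8/11, 8/11, 19/22, 19/22, 1]
j=0 picked index 1: u0 ∈ [1/22, 5/11)
j=1 picked index 1: u0 ∈ [-15/154, 24/77)
j=2 picked index 1: u0 ∈ [-37/154, 13/77)
j=3 picked index 2: u0 ∈ [2/77, 23/77)
j=4 picked index 2: u0 ∈ [-9/77, 12/77)
j=5 picked index 4: u0 ∈ [1/77, 23/154)
j=6 picked index 6: u0 ∈ [1/154, 1/7)
intersection: [1/22, 1/7)

1/22 1/7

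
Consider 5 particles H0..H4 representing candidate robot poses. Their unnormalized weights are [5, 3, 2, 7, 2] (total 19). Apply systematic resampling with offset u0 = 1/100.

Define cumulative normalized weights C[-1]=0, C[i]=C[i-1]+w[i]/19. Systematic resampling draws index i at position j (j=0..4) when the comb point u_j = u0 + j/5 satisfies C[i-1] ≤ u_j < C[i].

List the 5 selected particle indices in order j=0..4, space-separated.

0 0 1 3 3

C = [5/19, 8/19, 10/19, 17/19, 1]
j=0: u_0=1/100 ∈ [0, 5/19) → index 0
j=1: u_1=21/100 ∈ [0, 5/19) → index 0
j=2: u_2=41/100 ∈ [5/19, 8/19) → index 1
j=3: u_3=61/100 ∈ [10/19, 17/19) → index 3
j=4: u_4=81/100 ∈ [10/19, 17/19) → index 3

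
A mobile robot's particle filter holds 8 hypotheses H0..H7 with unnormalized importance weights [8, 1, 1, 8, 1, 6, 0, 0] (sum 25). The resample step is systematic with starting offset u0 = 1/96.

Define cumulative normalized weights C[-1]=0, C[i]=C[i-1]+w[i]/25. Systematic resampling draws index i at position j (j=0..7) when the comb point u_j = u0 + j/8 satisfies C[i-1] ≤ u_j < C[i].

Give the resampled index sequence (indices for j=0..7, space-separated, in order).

0 0 0 2 3 3 5 5

C = [8/25, 9/25, 2/5, 18/25, 19/25, 1, 1, 1]
j=0: u_0=1/96 ∈ [0, 8/25) → index 0
j=1: u_1=13/96 ∈ [0, 8/25) → index 0
j=2: u_2=25/96 ∈ [0, 8/25) → index 0
j=3: u_3=37/96 ∈ [9/25, 2/5) → index 2
j=4: u_4=49/96 ∈ [2/5, 18/25) → index 3
j=5: u_5=61/96 ∈ [2/5, 18/25) → index 3
j=6: u_6=73/96 ∈ [19/25, 1) → index 5
j=7: u_7=85/96 ∈ [19/25, 1) → index 5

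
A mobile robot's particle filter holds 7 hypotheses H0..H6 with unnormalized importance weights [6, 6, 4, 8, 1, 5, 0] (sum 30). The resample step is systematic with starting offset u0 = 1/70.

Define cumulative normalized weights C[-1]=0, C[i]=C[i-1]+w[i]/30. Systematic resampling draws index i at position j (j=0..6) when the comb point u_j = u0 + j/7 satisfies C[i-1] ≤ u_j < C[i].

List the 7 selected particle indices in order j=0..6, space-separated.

C = [1/5, 2/5, 8/15, 4/5, 5/6, 1, 1]
j=0: u_0=1/70 ∈ [0, 1/5) → index 0
j=1: u_1=11/70 ∈ [0, 1/5) → index 0
j=2: u_2=3/10 ∈ [1/5, 2/5) → index 1
j=3: u_3=31/70 ∈ [2/5, 8/15) → index 2
j=4: u_4=41/70 ∈ [8/15, 4/5) → index 3
j=5: u_5=51/70 ∈ [8/15, 4/5) → index 3
j=6: u_6=61/70 ∈ [5/6, 1) → index 5

0 0 1 2 3 3 5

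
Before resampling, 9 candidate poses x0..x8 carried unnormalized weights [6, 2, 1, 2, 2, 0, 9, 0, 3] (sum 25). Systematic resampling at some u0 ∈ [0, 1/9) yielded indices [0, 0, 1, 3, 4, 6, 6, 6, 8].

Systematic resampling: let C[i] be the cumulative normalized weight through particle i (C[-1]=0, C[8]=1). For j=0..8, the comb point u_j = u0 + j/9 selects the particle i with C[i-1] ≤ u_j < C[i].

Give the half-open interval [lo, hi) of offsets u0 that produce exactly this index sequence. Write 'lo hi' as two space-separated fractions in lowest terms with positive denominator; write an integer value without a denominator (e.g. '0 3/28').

C = [6/25, 8/25, 9/25, 11/25, 13/25, 13/25, 22/25, 22/25, 1]
j=0 picked index 0: u0 ∈ [0, 6/25)
j=1 picked index 0: u0 ∈ [-1/9, 29/225)
j=2 picked index 1: u0 ∈ [4/225, 22/225)
j=3 picked index 3: u0 ∈ [2/75, 8/75)
j=4 picked index 4: u0 ∈ [-1/225, 17/225)
j=5 picked index 6: u0 ∈ [-8/225, 73/225)
j=6 picked index 6: u0 ∈ [-11/75, 16/75)
j=7 picked index 6: u0 ∈ [-58/225, 23/225)
j=8 picked index 8: u0 ∈ [-2/225, 1/9)
intersection: [2/75, 17/225)

2/75 17/225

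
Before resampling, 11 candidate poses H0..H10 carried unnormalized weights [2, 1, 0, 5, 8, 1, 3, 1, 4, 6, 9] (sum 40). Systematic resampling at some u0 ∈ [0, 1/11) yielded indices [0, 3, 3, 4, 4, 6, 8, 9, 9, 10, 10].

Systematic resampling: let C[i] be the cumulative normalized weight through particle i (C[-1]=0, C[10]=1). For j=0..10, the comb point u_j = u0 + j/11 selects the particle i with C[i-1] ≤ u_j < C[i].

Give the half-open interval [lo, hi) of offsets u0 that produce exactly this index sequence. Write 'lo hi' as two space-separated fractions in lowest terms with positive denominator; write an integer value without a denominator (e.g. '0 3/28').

C = [1/20, 3/40, 3/40, 1/5, 2/5, 17/40, 1/2, 21/40, 5/8, 31/40, 1]
j=0 picked index 0: u0 ∈ [0, 1/20)
j=1 picked index 3: u0 ∈ [-7/440, 6/55)
j=2 picked index 3: u0 ∈ [-47/440, 1/55)
j=3 picked index 4: u0 ∈ [-4/55, 7/55)
j=4 picked index 4: u0 ∈ [-9/55, 2/55)
j=5 picked index 6: u0 ∈ [-13/440, 1/22)
j=6 picked index 8: u0 ∈ [-9/440, 7/88)
j=7 picked index 9: u0 ∈ [-1/88, 61/440)
j=8 picked index 9: u0 ∈ [-9/88, 21/440)
j=9 picked index 10: u0 ∈ [-19/440, 2/11)
j=10 picked index 10: u0 ∈ [-59/440, 1/11)
intersection: [0, 1/55)

0 1/55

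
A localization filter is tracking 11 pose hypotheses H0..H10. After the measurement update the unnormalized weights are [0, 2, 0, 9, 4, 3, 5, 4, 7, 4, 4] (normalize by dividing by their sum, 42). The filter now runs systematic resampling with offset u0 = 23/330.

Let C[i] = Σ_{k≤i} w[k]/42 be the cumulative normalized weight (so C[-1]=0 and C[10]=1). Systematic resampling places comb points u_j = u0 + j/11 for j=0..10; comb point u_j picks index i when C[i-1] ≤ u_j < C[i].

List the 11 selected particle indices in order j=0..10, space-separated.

3 3 3 4 6 6 7 8 8 9 10

C = [0, 1/21, 1/21, 11/42, 5/14, 3/7, 23/42, 9/14, 17/21, 19/21, 1]
j=0: u_0=23/330 ∈ [1/21, 11/42) → index 3
j=1: u_1=53/330 ∈ [1/21, 11/42) → index 3
j=2: u_2=83/330 ∈ [1/21, 11/42) → index 3
j=3: u_3=113/330 ∈ [11/42, 5/14) → index 4
j=4: u_4=13/30 ∈ [3/7, 23/42) → index 6
j=5: u_5=173/330 ∈ [3/7, 23/42) → index 6
j=6: u_6=203/330 ∈ [23/42, 9/14) → index 7
j=7: u_7=233/330 ∈ [9/14, 17/21) → index 8
j=8: u_8=263/330 ∈ [9/14, 17/21) → index 8
j=9: u_9=293/330 ∈ [17/21, 19/21) → index 9
j=10: u_10=323/330 ∈ [19/21, 1) → index 10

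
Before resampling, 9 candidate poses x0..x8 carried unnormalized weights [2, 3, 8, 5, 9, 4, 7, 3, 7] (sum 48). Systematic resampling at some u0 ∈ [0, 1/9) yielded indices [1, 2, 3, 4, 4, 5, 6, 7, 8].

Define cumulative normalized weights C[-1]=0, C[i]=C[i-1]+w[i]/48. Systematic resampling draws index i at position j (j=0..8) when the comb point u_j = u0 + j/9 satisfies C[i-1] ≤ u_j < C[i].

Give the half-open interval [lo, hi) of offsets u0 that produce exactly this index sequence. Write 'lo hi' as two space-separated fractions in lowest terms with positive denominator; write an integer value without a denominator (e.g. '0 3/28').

7/144 11/144

C = [1/24, 5/48, 13/48, 3/8, 9/16, 31/48, 19/24, 41/48, 1]
j=0 picked index 1: u0 ∈ [1/24, 5/48)
j=1 picked index 2: u0 ∈ [-1/144, 23/144)
j=2 picked index 3: u0 ∈ [7/144, 11/72)
j=3 picked index 4: u0 ∈ [1/24, 11/48)
j=4 picked index 4: u0 ∈ [-5/72, 17/144)
j=5 picked index 5: u0 ∈ [1/144, 13/144)
j=6 picked index 6: u0 ∈ [-1/48, 1/8)
j=7 picked index 7: u0 ∈ [1/72, 11/144)
j=8 picked index 8: u0 ∈ [-5/144, 1/9)
intersection: [7/144, 11/144)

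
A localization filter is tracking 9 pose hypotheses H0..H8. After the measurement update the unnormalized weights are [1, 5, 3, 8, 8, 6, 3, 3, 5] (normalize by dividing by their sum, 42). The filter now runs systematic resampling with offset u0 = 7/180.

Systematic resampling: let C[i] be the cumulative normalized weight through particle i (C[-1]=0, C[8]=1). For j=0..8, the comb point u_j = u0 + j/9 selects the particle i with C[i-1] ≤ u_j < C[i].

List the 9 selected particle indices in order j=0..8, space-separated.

C = [1/42, 1/7, 3/14, 17/42, 25/42, 31/42, 17/21, 37/42, 1]
j=0: u_0=7/180 ∈ [1/42, 1/7) → index 1
j=1: u_1=3/20 ∈ [1/7, 3/14) → index 2
j=2: u_2=47/180 ∈ [3/14, 17/42) → index 3
j=3: u_3=67/180 ∈ [3/14, 17/42) → index 3
j=4: u_4=29/60 ∈ [17/42, 25/42) → index 4
j=5: u_5=107/180 ∈ [17/42, 25/42) → index 4
j=6: u_6=127/180 ∈ [25/42, 31/42) → index 5
j=7: u_7=49/60 ∈ [17/21, 37/42) → index 7
j=8: u_8=167/180 ∈ [37/42, 1) → index 8

1 2 3 3 4 4 5 7 8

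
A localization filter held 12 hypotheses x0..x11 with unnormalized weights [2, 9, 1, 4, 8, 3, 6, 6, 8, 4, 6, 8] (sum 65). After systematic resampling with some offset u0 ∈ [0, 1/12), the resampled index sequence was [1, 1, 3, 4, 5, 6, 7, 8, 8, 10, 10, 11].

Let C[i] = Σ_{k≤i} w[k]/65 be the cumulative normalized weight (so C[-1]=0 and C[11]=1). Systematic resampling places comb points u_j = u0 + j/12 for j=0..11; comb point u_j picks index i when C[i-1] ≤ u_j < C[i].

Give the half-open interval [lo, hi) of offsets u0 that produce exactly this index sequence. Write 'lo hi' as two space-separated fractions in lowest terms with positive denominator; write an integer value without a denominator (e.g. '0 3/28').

C = [2/65, 11/65, 12/65, 16/65, 24/65, 27/65, 33/65, 3/5, 47/65, 51/65, 57/65, 1]
j=0 picked index 1: u0 ∈ [2/65, 11/65)
j=1 picked index 1: u0 ∈ [-41/780, 67/780)
j=2 picked index 3: u0 ∈ [7/390, 31/390)
j=3 picked index 4: u0 ∈ [-1/260, 31/260)
j=4 picked index 5: u0 ∈ [7/195, 16/195)
j=5 picked index 6: u0 ∈ [-1/780, 71/780)
j=6 picked index 7: u0 ∈ [1/130, 1/10)
j=7 picked index 8: u0 ∈ [1/60, 109/780)
j=8 picked index 8: u0 ∈ [-1/15, 11/195)
j=9 picked index 10: u0 ∈ [9/260, 33/260)
j=10 picked index 10: u0 ∈ [-19/390, 17/390)
j=11 picked index 11: u0 ∈ [-31/780, 1/12)
intersection: [7/195, 17/390)

7/195 17/390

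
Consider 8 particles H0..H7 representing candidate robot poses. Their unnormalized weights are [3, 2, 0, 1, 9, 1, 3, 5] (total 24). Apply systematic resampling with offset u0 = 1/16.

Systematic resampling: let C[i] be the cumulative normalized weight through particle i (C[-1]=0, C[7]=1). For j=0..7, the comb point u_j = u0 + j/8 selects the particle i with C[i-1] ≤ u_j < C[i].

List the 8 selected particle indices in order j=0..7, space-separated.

C = [1/8, 5/24, 5/24, 1/4, 5/8, 2/3, 19/24, 1]
j=0: u_0=1/16 ∈ [0, 1/8) → index 0
j=1: u_1=3/16 ∈ [1/8, 5/24) → index 1
j=2: u_2=5/16 ∈ [1/4, 5/8) → index 4
j=3: u_3=7/16 ∈ [1/4, 5/8) → index 4
j=4: u_4=9/16 ∈ [1/4, 5/8) → index 4
j=5: u_5=11/16 ∈ [2/3, 19/24) → index 6
j=6: u_6=13/16 ∈ [19/24, 1) → index 7
j=7: u_7=15/16 ∈ [19/24, 1) → index 7

0 1 4 4 4 6 7 7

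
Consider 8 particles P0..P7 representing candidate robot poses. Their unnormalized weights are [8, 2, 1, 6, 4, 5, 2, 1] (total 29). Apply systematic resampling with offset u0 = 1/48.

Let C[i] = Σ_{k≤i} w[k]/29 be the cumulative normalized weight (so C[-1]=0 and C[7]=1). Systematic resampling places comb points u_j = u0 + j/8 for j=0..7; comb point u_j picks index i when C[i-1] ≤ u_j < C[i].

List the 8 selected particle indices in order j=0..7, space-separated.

C = [8/29, 10/29, 11/29, 17/29, 21/29, 26/29, 28/29, 1]
j=0: u_0=1/48 ∈ [0, 8/29) → index 0
j=1: u_1=7/48 ∈ [0, 8/29) → index 0
j=2: u_2=13/48 ∈ [0, 8/29) → index 0
j=3: u_3=19/48 ∈ [11/29, 17/29) → index 3
j=4: u_4=25/48 ∈ [11/29, 17/29) → index 3
j=5: u_5=31/48 ∈ [17/29, 21/29) → index 4
j=6: u_6=37/48 ∈ [21/29, 26/29) → index 5
j=7: u_7=43/48 ∈ [21/29, 26/29) → index 5

0 0 0 3 3 4 5 5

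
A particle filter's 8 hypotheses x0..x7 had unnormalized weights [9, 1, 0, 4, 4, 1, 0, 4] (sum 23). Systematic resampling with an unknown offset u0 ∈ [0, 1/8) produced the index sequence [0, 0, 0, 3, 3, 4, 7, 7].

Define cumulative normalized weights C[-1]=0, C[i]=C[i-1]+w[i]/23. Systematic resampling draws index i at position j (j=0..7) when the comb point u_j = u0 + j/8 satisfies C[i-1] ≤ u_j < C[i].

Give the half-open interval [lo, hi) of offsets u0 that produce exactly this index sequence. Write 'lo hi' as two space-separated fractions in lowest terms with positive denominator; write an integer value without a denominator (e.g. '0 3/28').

C = [9/23, 10/23, 10/23, 14/23, 18/23, 19/23, 19/23, 1]
j=0 picked index 0: u0 ∈ [0, 9/23)
j=1 picked index 0: u0 ∈ [-1/8, 49/184)
j=2 picked index 0: u0 ∈ [-1/4, 13/92)
j=3 picked index 3: u0 ∈ [11/184, 43/184)
j=4 picked index 3: u0 ∈ [-3/46, 5/46)
j=5 picked index 4: u0 ∈ [-3/184, 29/184)
j=6 picked index 7: u0 ∈ [7/92, 1/4)
j=7 picked index 7: u0 ∈ [-9/184, 1/8)
intersection: [7/92, 5/46)

7/92 5/46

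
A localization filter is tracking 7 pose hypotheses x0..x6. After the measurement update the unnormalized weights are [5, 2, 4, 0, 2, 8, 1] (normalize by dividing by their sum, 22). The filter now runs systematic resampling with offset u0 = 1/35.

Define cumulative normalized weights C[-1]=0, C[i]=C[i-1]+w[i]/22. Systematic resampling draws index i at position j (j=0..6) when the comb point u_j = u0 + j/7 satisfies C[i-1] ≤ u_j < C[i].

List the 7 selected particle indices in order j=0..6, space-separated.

C = [5/22, 7/22, 1/2, 1/2, 13/22, 21/22, 1]
j=0: u_0=1/35 ∈ [0, 5/22) → index 0
j=1: u_1=6/35 ∈ [0, 5/22) → index 0
j=2: u_2=11/35 ∈ [5/22, 7/22) → index 1
j=3: u_3=16/35 ∈ [7/22, 1/2) → index 2
j=4: u_4=3/5 ∈ [13/22, 21/22) → index 5
j=5: u_5=26/35 ∈ [13/22, 21/22) → index 5
j=6: u_6=31/35 ∈ [13/22, 21/22) → index 5

0 0 1 2 5 5 5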